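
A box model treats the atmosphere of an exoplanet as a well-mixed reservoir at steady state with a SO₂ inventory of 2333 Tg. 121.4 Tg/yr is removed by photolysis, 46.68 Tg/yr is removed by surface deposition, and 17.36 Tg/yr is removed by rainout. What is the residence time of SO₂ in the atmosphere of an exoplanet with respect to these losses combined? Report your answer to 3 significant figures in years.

12.6 yr

Total removal = 121.4 + 46.68 + 17.36 = 185.44 Tg/yr.
τ = M / ΣF_out = 2333 / 185.44 = 12.58 yr.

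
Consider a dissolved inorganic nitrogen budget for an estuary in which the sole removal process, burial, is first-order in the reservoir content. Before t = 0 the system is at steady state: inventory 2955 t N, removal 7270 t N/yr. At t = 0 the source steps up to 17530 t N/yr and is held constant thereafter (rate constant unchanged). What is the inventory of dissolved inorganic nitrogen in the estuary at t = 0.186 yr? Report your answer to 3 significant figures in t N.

The sink rate constant is k = F₀/M₀ = 7270/2955 = 2.460 yr⁻¹.
Solving dM/dt = F₁ − kM with M(0) = M₀ gives M(t) = F₁/k + (M₀ − F₁/k)·e^(−kt).
F₁/k = 17530/2.460 = 7125.3 t N; kt = 2.460 × 0.186 = 0.4576, e^(−kt) = 0.6328.
M(0.186) = 7125.3 + (2955 − 7125.3) × 0.6328 = 7125.3 − 2639 = 4486.4 t N.

4490 t N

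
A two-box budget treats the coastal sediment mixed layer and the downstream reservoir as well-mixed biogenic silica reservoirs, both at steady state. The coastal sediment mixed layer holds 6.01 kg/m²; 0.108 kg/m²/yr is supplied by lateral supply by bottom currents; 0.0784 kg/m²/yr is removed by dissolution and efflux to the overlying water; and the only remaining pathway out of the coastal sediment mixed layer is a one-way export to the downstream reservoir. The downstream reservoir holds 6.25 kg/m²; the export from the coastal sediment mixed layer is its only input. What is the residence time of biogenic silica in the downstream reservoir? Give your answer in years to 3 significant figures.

Balance the coastal sediment mixed layer: ΣF_in = 0.10800 kg/m²/yr.
Export to the downstream reservoir = ΣF_in − (0.0784) = 0.029600 kg/m²/yr.
At steady state the output of the downstream reservoir equals its input, 0.029600 kg/m²/yr.
τ = M / F = 6.25 / 0.029600 = 211.1 yr.

211 yr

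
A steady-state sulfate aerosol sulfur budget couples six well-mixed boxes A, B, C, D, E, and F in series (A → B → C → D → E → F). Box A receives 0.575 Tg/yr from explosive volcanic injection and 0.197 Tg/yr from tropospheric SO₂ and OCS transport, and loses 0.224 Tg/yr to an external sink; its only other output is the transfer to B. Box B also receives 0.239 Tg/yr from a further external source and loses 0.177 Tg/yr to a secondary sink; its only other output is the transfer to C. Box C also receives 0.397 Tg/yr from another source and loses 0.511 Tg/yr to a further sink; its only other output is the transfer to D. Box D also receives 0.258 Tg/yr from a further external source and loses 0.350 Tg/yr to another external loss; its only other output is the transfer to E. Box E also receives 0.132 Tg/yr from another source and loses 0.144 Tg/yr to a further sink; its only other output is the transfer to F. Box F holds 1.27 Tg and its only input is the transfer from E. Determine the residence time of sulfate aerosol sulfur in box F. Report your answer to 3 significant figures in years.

Box A: F(A→B) = (0.575 + 0.197) − 0.224 = 0.54800 Tg/yr.
Box B: F(B→C) = (0.54800 + 0.239) − 0.177 = 0.61000 Tg/yr.
Box C: F(C→D) = (0.61000 + 0.397) − 0.511 = 0.49600 Tg/yr.
Box D: F(D→E) = (0.49600 + 0.258) − 0.350 = 0.40400 Tg/yr.
Box E: F(E→F) = (0.40400 + 0.132) − 0.144 = 0.39200 Tg/yr.
Box F throughput = its input = 0.39200 Tg/yr; τ = 1.27 / 0.39200 = 3.240 yr.

3.24 yr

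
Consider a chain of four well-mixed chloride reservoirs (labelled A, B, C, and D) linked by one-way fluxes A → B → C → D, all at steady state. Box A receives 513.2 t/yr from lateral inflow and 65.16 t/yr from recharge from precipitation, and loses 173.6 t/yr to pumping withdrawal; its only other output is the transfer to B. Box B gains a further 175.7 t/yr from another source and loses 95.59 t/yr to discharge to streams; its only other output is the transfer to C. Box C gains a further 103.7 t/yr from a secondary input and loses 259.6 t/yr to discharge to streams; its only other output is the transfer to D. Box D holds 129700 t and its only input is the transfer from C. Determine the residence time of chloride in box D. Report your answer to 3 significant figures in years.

394 yr

Box A: F(A→B) = (513.2 + 65.16) − 173.6 = 404.76 t/yr.
Box B: F(B→C) = (404.76 + 175.7) − 95.59 = 484.87 t/yr.
Box C: F(C→D) = (484.87 + 103.7) − 259.6 = 328.97 t/yr.
Box D throughput = its input = 328.97 t/yr; τ = 129700 / 328.97 = 394.3 yr.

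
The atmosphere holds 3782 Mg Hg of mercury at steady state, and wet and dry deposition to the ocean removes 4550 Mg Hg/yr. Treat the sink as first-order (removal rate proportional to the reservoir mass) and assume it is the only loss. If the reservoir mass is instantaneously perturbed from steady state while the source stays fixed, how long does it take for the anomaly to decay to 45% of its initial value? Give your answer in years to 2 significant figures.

For a linear reservoir the anomaly decays as exp(−t/τ) with τ = M/F = 3782/4550 = 0.8312 yr.
exp(−t/τ) = 0.45 ⇒ t = −τ ln(0.45) = 0.8312 × 0.7985 = 0.6637 yr.

0.66 yr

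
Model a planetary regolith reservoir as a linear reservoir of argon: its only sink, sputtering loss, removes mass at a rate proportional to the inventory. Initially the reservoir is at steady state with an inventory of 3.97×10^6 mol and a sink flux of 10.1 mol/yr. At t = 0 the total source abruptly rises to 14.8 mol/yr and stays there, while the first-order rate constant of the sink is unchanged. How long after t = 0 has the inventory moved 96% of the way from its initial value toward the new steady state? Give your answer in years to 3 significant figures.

τ = M₀/F₀ = 3.97×10^6/10.1 = 393100 yr.
The remaining gap fraction is e^(−t/τ); 96% covered ⇒ e^(−t/τ) = 0.0400.
t = −τ ln(0.0400) = 393100 × 3.219 = 1.265×10^6 yr.

1.27×10^6 yr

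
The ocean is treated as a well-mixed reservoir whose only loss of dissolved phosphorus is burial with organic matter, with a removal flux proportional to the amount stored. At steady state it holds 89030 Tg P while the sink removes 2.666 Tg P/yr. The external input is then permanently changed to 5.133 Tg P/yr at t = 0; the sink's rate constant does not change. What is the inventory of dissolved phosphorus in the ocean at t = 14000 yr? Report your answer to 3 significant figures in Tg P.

117000 Tg P

τ = M₀/F₀ = 89030/2.666 = 33390 yr; rate constant k = 1/τ.
New steady state M_∞ = F₁/k = F₁·τ = 5.133 × 33390 = 171410 Tg P.
M(t) = M_∞ + (M₀ − M_∞)·e^(−t/τ); t/τ = 14000/33390 = 0.4192, so e^(−t/τ) = 0.6576.
M(t) = 171410 − 82380 × 0.6576 = 117240 Tg P.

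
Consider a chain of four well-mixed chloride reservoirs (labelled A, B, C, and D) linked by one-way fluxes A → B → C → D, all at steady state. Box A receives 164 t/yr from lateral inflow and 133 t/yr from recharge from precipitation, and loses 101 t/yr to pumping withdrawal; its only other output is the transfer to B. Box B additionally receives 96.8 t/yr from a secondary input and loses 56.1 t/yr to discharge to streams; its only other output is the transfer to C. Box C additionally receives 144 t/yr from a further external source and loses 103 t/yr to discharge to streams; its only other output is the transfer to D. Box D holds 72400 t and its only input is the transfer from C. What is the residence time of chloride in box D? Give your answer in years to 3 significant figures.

261 yr

Box A: F(A→B) = (164 + 133) − 101 = 196.00 t/yr.
Box B: F(B→C) = (196.00 + 96.8) − 56.1 = 236.70 t/yr.
Box C: F(C→D) = (236.70 + 144) − 103 = 277.70 t/yr.
Box D throughput = its input = 277.70 t/yr; τ = 72400 / 277.70 = 260.7 yr.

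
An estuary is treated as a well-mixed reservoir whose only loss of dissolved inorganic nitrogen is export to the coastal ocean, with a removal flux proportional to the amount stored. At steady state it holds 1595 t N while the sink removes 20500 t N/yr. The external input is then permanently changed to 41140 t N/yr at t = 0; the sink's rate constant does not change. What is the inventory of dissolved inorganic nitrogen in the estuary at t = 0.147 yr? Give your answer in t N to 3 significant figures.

The sink rate constant is k = F₀/M₀ = 20500/1595 = 12.85 yr⁻¹.
Solving dM/dt = F₁ − kM with M(0) = M₀ gives M(t) = F₁/k + (M₀ − F₁/k)·e^(−kt).
F₁/k = 41140/12.85 = 3200.9 t N; kt = 12.85 × 0.147 = 1.889, e^(−kt) = 0.1512.
M(0.147) = 3200.9 + (1595 − 3200.9) × 0.1512 = 3200.9 − 242.8 = 2958.1 t N.

2960 t N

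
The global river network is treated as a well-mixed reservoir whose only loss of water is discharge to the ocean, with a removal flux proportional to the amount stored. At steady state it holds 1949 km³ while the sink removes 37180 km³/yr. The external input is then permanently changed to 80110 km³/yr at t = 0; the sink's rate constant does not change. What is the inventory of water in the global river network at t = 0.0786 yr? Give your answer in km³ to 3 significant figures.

τ = M₀/F₀ = 1949/37180 = 0.05242 yr; rate constant k = 1/τ.
New steady state M_∞ = F₁/k = F₁·τ = 80110 × 0.05242 = 4199.4 km³.
M(t) = M_∞ + (M₀ − M_∞)·e^(−t/τ); t/τ = 0.0786/0.05242 = 1.499, so e^(−t/τ) = 0.2233.
M(t) = 4199.4 − 2250 × 0.2233 = 3697.0 km³.

3700 km³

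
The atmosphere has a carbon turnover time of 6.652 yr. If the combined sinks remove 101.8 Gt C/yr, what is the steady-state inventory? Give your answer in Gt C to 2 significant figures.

680 Gt C

τ = M/F ⇒ M = τ × F = 6.652 × 101.8 = 677.2 Gt C.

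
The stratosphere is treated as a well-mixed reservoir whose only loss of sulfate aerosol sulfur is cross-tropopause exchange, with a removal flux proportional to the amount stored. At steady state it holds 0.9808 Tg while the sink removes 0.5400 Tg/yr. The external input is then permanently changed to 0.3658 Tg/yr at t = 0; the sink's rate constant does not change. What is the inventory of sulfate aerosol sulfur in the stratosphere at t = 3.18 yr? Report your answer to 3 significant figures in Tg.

0.719 Tg

τ = M₀/F₀ = 0.9808/0.5400 = 1.816 yr; rate constant k = 1/τ.
New steady state M_∞ = F₁/k = F₁·τ = 0.3658 × 1.816 = 0.66440 Tg.
M(t) = M_∞ + (M₀ − M_∞)·e^(−t/τ); t/τ = 3.18/1.816 = 1.751, so e^(−t/τ) = 0.1736.
M(t) = 0.66440 + 0.3164 × 0.1736 = 0.71934 Tg.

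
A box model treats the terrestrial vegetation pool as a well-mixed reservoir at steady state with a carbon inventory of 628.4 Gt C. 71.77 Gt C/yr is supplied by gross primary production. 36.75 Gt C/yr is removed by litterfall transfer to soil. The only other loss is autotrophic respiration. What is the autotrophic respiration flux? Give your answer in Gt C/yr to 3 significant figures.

35.0 Gt C/yr

At steady state ΣF_in = ΣF_out.
ΣF_in = 71.770 Gt C/yr.
Autotrophic respiration flux = ΣF_in − (36.75) = 71.770 − 36.75 = 35.02 Gt C/yr.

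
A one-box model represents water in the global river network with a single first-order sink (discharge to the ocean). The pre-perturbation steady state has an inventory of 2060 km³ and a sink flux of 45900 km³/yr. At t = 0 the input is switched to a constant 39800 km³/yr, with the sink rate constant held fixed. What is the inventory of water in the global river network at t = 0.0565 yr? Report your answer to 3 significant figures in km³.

1860 km³

Residence time τ = M₀/F₀ = 0.04488 yr. The eventual steady state is M_∞ = M₀·(F₁/F₀) = 2060 × 39800/45900 = 1786.2 km³.
The anomaly ΔM(t) = M(t) − M_∞ decays as ΔM₀·e^(−t/τ) with ΔM₀ = 2060 − 1786.2 = 273.8 km³.
At t = 0.0565 yr, e^(−t/τ) = e^(−1.259) = 0.2840, so ΔM = 77.74 km³ and M = 1786.2 + 77.74 = 1864.0 km³.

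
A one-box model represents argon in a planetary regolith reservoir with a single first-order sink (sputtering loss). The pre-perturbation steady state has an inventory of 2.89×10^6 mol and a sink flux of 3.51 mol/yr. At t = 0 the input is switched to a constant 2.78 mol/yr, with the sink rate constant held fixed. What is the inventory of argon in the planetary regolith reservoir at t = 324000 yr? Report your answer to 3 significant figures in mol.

2.69×10^6 mol

The sink rate constant is k = F₀/M₀ = 3.51/2.89×10^6 = 1.215×10^-6 yr⁻¹.
Solving dM/dt = F₁ − kM with M(0) = M₀ gives M(t) = F₁/k + (M₀ − F₁/k)·e^(−kt).
F₁/k = 2.78/1.215×10^-6 = 2.2889×10^6 mol; kt = 1.215×10^-6 × 324000 = 0.3935, e^(−kt) = 0.6747.
M(324000) = 2.2889×10^6 + (2.89×10^6 − 2.2889×10^6) × 0.6747 = 2.2889×10^6 + 405500 = 2.6945×10^6 mol.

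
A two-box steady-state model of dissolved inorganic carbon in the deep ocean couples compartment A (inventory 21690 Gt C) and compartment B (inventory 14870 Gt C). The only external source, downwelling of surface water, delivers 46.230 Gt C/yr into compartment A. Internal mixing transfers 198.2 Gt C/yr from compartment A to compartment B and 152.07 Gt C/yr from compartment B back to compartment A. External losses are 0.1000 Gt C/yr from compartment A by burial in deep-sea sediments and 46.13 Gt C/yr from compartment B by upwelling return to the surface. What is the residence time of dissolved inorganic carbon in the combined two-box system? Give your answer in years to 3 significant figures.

791 yr

Residence time in the combined system uses the total inventory and the total *external* removal — internal exchanges between the two boxes cancel.
M_total = 21690 + 14870 = 36560 Gt C.
ΣF_external_out = 0.1000 + 46.13 = 46.230 Gt C/yr.
τ = M_total / ΣF_ext = 36560 / 46.230 = 790.8 yr.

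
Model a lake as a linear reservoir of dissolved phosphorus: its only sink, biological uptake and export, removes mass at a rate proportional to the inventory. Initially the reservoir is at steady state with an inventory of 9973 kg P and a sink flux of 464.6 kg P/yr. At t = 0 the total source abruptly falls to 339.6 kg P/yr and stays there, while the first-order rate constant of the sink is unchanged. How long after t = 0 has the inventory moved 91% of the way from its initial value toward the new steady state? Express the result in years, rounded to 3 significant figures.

51.7 yr

τ = M₀/F₀ = 9973/464.6 = 21.47 yr.
The remaining gap fraction is e^(−t/τ); 91% covered ⇒ e^(−t/τ) = 0.0900.
t = −τ ln(0.0900) = 21.47 × 2.408 = 51.69 yr.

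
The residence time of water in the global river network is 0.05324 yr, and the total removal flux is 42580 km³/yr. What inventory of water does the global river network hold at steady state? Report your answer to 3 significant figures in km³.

2270 km³

τ = M/F ⇒ M = τ × F = 0.05324 × 42580 = 2267 km³.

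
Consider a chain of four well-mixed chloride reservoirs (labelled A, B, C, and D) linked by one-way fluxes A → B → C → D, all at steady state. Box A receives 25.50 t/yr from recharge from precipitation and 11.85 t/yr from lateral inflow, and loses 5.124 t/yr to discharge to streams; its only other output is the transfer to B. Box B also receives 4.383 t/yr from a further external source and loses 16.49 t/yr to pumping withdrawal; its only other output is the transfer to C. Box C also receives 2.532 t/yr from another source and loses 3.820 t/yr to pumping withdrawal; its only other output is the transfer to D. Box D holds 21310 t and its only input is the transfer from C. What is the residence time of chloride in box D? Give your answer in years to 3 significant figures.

Box A: F(A→B) = (25.50 + 11.85) − 5.124 = 32.226 t/yr.
Box B: F(B→C) = (32.226 + 4.383) − 16.49 = 20.119 t/yr.
Box C: F(C→D) = (20.119 + 2.532) − 3.820 = 18.831 t/yr.
Box D throughput = its input = 18.831 t/yr; τ = 21310 / 18.831 = 1132 yr.

1130 yr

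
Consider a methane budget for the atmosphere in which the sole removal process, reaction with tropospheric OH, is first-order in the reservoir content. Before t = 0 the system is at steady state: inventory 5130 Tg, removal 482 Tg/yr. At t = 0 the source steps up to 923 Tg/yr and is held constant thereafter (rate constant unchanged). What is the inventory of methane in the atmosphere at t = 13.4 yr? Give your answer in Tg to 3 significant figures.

Residence time τ = M₀/F₀ = 10.64 yr. The eventual steady state is M_∞ = M₀·(F₁/F₀) = 5130 × 923/482 = 9823.6 Tg.
The anomaly ΔM(t) = M(t) − M_∞ decays as ΔM₀·e^(−t/τ) with ΔM₀ = 5130 − 9823.6 = −4694 Tg.
At t = 13.4 yr, e^(−t/τ) = e^(−1.259) = 0.2839, so ΔM = −1333 Tg and M = 9823.6 − 1333 = 8491.0 Tg.

8490 Tg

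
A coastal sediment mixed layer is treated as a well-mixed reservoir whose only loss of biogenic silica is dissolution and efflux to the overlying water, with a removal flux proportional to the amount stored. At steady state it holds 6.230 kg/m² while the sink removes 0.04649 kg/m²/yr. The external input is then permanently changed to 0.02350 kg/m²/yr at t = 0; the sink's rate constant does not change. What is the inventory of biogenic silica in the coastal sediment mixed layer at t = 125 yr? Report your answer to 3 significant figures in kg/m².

4.36 kg/m²

τ = M₀/F₀ = 6.230/0.04649 = 134.0 yr; rate constant k = 1/τ.
New steady state M_∞ = F₁/k = F₁·τ = 0.02350 × 134.0 = 3.1492 kg/m².
M(t) = M_∞ + (M₀ − M_∞)·e^(−t/τ); t/τ = 125/134.0 = 0.9328, so e^(−t/τ) = 0.3935.
M(t) = 3.1492 + 3.081 × 0.3935 = 4.3613 kg/m².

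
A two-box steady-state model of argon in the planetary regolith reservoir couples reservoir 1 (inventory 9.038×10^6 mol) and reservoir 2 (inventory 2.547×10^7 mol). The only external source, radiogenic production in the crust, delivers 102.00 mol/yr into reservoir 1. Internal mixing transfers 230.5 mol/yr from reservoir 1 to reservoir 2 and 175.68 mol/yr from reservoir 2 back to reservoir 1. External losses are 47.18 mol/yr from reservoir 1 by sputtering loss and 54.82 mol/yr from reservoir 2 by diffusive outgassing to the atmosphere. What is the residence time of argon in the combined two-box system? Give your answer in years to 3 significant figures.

Residence time in the combined system uses the total inventory and the total *external* removal — internal exchanges between the two boxes cancel.
M_total = 9.038×10^6 + 2.547×10^7 = 3.4508×10^7 mol.
ΣF_external_out = 47.18 + 54.82 = 102.00 mol/yr.
τ = M_total / ΣF_ext = 3.4508×10^7 / 102.00 = 338300 yr.

338000 yr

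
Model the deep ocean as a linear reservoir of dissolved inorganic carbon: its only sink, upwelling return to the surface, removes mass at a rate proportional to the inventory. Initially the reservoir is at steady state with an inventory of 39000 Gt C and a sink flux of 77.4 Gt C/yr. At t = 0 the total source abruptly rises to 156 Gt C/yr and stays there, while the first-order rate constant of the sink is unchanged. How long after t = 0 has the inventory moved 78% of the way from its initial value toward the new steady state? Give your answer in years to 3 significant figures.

763 yr

τ = M₀/F₀ = 39000/77.4 = 503.9 yr.
The remaining gap fraction is e^(−t/τ); 78% covered ⇒ e^(−t/τ) = 0.220.
t = −τ ln(0.220) = 503.9 × 1.514 = 762.9 yr.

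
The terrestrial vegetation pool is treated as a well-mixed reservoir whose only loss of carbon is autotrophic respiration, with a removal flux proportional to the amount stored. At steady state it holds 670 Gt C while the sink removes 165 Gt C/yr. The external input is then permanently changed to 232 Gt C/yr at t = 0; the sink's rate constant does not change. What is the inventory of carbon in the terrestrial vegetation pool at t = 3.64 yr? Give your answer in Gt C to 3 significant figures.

Residence time τ = M₀/F₀ = 4.061 yr. The eventual steady state is M_∞ = M₀·(F₁/F₀) = 670 × 232/165 = 942.06 Gt C.
The anomaly ΔM(t) = M(t) − M_∞ decays as ΔM₀·e^(−t/τ) with ΔM₀ = 670 − 942.06 = −272.1 Gt C.
At t = 3.64 yr, e^(−t/τ) = e^(−0.8964) = 0.4080, so ΔM = −111.0 Gt C and M = 942.06 − 111.0 = 831.05 Gt C.

831 Gt C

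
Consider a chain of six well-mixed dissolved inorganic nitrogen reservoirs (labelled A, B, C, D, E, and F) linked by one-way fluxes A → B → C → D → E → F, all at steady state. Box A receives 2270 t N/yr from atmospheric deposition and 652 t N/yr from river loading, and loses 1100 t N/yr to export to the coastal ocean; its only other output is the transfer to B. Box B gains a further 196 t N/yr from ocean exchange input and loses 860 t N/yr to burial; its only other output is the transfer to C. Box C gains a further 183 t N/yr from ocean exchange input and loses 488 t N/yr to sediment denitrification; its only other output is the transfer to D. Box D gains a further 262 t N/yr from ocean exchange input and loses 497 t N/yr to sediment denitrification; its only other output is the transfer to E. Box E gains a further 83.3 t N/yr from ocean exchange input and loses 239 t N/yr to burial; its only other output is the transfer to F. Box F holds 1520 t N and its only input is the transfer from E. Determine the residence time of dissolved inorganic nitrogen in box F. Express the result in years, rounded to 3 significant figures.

3.29 yr

Box A: F(A→B) = (2270 + 652) − 1100 = 1822.0 t N/yr.
Box B: F(B→C) = (1822.0 + 196) − 860 = 1158.0 t N/yr.
Box C: F(C→D) = (1158.0 + 183) − 488 = 853.00 t N/yr.
Box D: F(D→E) = (853.00 + 262) − 497 = 618.00 t N/yr.
Box E: F(E→F) = (618.00 + 83.3) − 239 = 462.30 t N/yr.
Box F throughput = its input = 462.30 t N/yr; τ = 1520 / 462.30 = 3.288 yr.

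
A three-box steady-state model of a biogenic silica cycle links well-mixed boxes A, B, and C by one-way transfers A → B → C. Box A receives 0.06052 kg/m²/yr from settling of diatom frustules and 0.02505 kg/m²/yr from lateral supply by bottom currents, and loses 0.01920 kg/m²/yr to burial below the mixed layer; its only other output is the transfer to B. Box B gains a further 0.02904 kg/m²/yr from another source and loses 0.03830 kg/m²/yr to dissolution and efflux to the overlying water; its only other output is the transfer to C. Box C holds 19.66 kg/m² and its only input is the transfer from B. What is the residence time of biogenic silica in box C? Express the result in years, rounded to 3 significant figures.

344 yr

Box A: F(A→B) = (0.06052 + 0.02505) − 0.01920 = 0.066370 kg/m²/yr.
Box B: F(B→C) = (0.066370 + 0.02904) − 0.03830 = 0.057110 kg/m²/yr.
Box C throughput = its input = 0.057110 kg/m²/yr; τ = 19.66 / 0.057110 = 344.2 yr.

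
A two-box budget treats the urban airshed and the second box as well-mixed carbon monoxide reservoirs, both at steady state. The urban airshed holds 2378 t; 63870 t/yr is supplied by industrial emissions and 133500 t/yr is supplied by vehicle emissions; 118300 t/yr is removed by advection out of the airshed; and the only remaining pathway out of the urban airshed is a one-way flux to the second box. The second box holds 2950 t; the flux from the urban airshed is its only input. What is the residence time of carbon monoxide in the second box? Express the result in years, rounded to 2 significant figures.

Balance the urban airshed: ΣF_in = 63870 + 133500 = 197370 t/yr.
Flux to the second box = ΣF_in − (118300) = 79070 t/yr.
At steady state the output of the second box equals its input, 79070 t/yr.
τ = M / F = 2950 / 79070 = 0.03731 yr.

0.037 yr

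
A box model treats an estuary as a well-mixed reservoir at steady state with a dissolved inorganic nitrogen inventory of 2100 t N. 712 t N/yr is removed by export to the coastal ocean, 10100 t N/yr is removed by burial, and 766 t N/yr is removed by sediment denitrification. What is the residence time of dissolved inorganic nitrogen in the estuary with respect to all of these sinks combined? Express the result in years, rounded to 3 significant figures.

Total removal flux = 712 + 10100 + 766 = 11578 t N/yr.
τ = M / ΣF_out = 2100 / 11578 = 0.1814 yr.

0.181 yr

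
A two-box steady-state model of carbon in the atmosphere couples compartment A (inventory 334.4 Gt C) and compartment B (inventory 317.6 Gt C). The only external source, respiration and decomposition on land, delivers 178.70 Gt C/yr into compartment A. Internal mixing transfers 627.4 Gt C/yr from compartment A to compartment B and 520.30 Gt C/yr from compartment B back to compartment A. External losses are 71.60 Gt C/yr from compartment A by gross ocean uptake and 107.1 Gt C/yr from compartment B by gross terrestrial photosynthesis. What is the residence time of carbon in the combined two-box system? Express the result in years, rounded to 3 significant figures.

Residence time in the combined system uses the total inventory and the total *external* removal — internal exchanges between the two boxes cancel.
M_total = 334.4 + 317.6 = 652.00 Gt C.
ΣF_external_out = 71.60 + 107.1 = 178.70 Gt C/yr.
τ = M_total / ΣF_ext = 652.00 / 178.70 = 3.649 yr.

3.65 yr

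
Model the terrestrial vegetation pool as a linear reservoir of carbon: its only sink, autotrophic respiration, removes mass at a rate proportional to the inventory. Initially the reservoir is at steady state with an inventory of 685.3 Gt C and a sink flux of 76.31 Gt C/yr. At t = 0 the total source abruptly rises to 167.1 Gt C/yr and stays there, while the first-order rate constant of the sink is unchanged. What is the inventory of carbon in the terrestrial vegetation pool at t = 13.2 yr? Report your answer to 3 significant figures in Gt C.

The sink rate constant is k = F₀/M₀ = 76.31/685.3 = 0.1114 yr⁻¹.
Solving dM/dt = F₁ − kM with M(0) = M₀ gives M(t) = F₁/k + (M₀ − F₁/k)·e^(−kt).
F₁/k = 167.1/0.1114 = 1500.6 Gt C; kt = 0.1114 × 13.2 = 1.470, e^(−kt) = 0.2300.
M(13.2) = 1500.6 + (685.3 − 1500.6) × 0.2300 = 1500.6 − 187.5 = 1313.1 Gt C.

1310 Gt C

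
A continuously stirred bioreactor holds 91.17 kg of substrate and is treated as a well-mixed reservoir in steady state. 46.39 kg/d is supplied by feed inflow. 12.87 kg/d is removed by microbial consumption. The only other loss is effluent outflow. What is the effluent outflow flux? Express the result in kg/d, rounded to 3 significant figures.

At steady state ΣF_in = ΣF_out.
ΣF_in = 46.390 kg/d.
Effluent outflow flux = ΣF_in − (12.87) = 46.390 − 12.87 = 33.52 kg/d.

33.5 kg/d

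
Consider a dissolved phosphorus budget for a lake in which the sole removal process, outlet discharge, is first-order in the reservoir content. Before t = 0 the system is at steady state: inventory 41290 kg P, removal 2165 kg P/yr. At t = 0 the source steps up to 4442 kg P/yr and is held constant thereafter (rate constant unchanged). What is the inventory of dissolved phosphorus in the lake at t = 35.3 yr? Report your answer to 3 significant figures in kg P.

τ = M₀/F₀ = 41290/2165 = 19.07 yr; rate constant k = 1/τ.
New steady state M_∞ = F₁/k = F₁·τ = 4442 × 19.07 = 84716 kg P.
M(t) = M_∞ + (M₀ − M_∞)·e^(−t/τ); t/τ = 35.3/19.07 = 1.851, so e^(−t/τ) = 0.1571.
M(t) = 84716 − 43430 × 0.1571 = 77894 kg P.

77900 kg P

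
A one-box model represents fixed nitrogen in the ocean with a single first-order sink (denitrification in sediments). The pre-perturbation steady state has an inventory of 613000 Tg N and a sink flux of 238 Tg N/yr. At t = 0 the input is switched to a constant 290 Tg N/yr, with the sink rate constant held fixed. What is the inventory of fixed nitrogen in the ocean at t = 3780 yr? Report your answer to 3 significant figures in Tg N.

716000 Tg N

The sink rate constant is k = F₀/M₀ = 238/613000 = 0.0003883 yr⁻¹.
Solving dM/dt = F₁ − kM with M(0) = M₀ gives M(t) = F₁/k + (M₀ − F₁/k)·e^(−kt).
F₁/k = 290/0.0003883 = 746930 Tg N; kt = 0.0003883 × 3780 = 1.468, e^(−kt) = 0.2305.
M(3780) = 746930 + (613000 − 746930) × 0.2305 = 746930 − 30870 = 716060 Tg N.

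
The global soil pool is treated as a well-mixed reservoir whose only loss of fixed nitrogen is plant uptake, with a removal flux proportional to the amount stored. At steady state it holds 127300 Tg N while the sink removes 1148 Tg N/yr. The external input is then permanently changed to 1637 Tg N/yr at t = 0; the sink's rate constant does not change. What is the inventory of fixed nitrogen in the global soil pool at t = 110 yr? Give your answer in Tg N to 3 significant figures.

The sink rate constant is k = F₀/M₀ = 1148/127300 = 0.009018 yr⁻¹.
Solving dM/dt = F₁ − kM with M(0) = M₀ gives M(t) = F₁/k + (M₀ − F₁/k)·e^(−kt).
F₁/k = 1637/0.009018 = 181520 Tg N; kt = 0.009018 × 110 = 0.9920, e^(−kt) = 0.3708.
M(110) = 181520 + (127300 − 181520) × 0.3708 = 181520 − 20110 = 161420 Tg N.

161000 Tg N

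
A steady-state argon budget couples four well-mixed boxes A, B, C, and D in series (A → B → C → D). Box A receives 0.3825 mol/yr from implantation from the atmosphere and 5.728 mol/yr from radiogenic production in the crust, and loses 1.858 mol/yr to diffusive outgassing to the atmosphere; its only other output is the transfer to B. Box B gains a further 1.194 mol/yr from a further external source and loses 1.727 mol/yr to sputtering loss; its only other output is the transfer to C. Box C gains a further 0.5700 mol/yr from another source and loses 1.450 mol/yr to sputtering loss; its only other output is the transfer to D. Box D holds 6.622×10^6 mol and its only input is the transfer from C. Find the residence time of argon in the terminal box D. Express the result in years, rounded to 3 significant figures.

Box A: F(A→B) = (0.3825 + 5.728) − 1.858 = 4.2525 mol/yr.
Box B: F(B→C) = (4.2525 + 1.194) − 1.727 = 3.7195 mol/yr.
Box C: F(C→D) = (3.7195 + 0.5700) − 1.450 = 2.8395 mol/yr.
Box D throughput = its input = 2.8395 mol/yr; τ = 6.622×10^6 / 2.8395 = 2.332×10^6 yr.

2.33×10^6 yr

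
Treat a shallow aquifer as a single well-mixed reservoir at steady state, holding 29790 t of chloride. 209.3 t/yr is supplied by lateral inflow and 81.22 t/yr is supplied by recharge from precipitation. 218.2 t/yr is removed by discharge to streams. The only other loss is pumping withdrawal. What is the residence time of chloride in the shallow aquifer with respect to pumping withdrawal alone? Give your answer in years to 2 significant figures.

At steady state ΣF_in = ΣF_out.
ΣF_in = 209.3 + 81.22 = 290.52 t/yr.
Pumping withdrawal flux = ΣF_in − (218.2) = 290.52 − 218.2 = 72.32 t/yr.
τ = M / F = 29790 / 72.32 = 411.9 yr.

410 yr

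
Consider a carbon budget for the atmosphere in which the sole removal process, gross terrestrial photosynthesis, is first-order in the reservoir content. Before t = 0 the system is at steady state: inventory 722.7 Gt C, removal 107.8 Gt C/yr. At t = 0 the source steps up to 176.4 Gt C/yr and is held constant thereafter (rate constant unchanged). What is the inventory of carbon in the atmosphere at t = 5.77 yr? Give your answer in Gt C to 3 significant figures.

988 Gt C

Residence time τ = M₀/F₀ = 6.704 yr. The eventual steady state is M_∞ = M₀·(F₁/F₀) = 722.7 × 176.4/107.8 = 1182.6 Gt C.
The anomaly ΔM(t) = M(t) − M_∞ decays as ΔM₀·e^(−t/τ) with ΔM₀ = 722.7 − 1182.6 = −459.9 Gt C.
At t = 5.77 yr, e^(−t/τ) = e^(−0.8607) = 0.4229, so ΔM = −194.5 Gt C and M = 1182.6 − 194.5 = 988.12 Gt C.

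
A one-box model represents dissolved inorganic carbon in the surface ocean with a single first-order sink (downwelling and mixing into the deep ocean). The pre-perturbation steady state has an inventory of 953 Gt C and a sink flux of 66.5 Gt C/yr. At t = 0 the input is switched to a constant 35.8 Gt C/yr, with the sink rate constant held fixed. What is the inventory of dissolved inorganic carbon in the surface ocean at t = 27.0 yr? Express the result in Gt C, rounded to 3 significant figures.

The sink rate constant is k = F₀/M₀ = 66.5/953 = 0.06978 yr⁻¹.
Solving dM/dt = F₁ − kM with M(0) = M₀ gives M(t) = F₁/k + (M₀ − F₁/k)·e^(−kt).
F₁/k = 35.8/0.06978 = 513.04 Gt C; kt = 0.06978 × 27.0 = 1.884, e^(−kt) = 0.1520.
M(27.0) = 513.04 + (953 − 513.04) × 0.1520 = 513.04 + 66.86 = 579.91 Gt C.

580 Gt C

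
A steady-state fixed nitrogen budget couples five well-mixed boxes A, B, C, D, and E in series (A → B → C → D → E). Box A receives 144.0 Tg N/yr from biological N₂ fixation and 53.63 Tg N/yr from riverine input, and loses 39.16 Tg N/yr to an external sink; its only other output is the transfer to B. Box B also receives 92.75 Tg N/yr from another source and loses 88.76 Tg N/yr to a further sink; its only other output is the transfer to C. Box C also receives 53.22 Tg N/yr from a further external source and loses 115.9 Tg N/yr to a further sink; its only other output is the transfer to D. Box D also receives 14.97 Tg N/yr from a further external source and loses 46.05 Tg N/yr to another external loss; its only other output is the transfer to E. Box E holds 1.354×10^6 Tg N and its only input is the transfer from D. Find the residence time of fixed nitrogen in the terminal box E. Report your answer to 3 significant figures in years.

19700 yr

Box A: F(A→B) = (144.0 + 53.63) − 39.16 = 158.47 Tg N/yr.
Box B: F(B→C) = (158.47 + 92.75) − 88.76 = 162.46 Tg N/yr.
Box C: F(C→D) = (162.46 + 53.22) − 115.9 = 99.780 Tg N/yr.
Box D: F(D→E) = (99.780 + 14.97) − 46.05 = 68.700 Tg N/yr.
Box E throughput = its input = 68.700 Tg N/yr; τ = 1.354×10^6 / 68.700 = 19710 yr.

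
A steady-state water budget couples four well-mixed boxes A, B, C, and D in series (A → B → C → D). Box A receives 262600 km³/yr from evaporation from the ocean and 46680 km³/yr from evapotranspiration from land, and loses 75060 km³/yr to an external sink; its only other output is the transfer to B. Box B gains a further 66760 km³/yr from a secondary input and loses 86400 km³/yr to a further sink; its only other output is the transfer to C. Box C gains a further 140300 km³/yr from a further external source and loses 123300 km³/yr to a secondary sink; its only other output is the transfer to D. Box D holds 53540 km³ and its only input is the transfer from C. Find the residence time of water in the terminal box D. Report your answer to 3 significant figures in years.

Box A: F(A→B) = (262600 + 46680) − 75060 = 234220 km³/yr.
Box B: F(B→C) = (234220 + 66760) − 86400 = 214580 km³/yr.
Box C: F(C→D) = (214580 + 140300) − 123300 = 231580 km³/yr.
Box D throughput = its input = 231580 km³/yr; τ = 53540 / 231580 = 0.2312 yr.

0.231 yr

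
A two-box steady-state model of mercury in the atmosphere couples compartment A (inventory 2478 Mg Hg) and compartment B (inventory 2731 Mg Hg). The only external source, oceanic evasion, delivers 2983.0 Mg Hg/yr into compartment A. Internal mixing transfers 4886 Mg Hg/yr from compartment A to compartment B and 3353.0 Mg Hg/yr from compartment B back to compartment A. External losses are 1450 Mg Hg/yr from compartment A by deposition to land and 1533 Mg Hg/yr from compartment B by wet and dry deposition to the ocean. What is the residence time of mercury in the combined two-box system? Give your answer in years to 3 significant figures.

Residence time in the combined system uses the total inventory and the total *external* removal — internal exchanges between the two boxes cancel.
M_total = 2478 + 2731 = 5209.0 Mg Hg.
ΣF_external_out = 1450 + 1533 = 2983.0 Mg Hg/yr.
τ = M_total / ΣF_ext = 5209.0 / 2983.0 = 1.746 yr.

1.75 yr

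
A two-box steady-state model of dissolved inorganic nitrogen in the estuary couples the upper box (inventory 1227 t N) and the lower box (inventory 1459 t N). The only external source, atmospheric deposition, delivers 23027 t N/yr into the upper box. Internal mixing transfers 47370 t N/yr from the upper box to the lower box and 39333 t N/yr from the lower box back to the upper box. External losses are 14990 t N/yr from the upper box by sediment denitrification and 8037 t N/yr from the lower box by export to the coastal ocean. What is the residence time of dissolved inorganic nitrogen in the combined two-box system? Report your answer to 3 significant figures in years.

Residence time in the combined system uses the total inventory and the total *external* removal — internal exchanges between the two boxes cancel.
M_total = 1227 + 1459 = 2686.0 t N.
ΣF_external_out = 14990 + 8037 = 23027 t N/yr.
τ = M_total / ΣF_ext = 2686.0 / 23027 = 0.1166 yr.

0.117 yr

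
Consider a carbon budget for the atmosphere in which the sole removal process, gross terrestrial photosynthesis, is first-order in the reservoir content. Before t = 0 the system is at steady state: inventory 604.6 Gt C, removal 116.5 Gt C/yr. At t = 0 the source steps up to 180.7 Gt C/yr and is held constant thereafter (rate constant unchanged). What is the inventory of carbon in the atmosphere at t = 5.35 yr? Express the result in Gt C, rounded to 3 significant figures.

819 Gt C

The sink rate constant is k = F₀/M₀ = 116.5/604.6 = 0.1927 yr⁻¹.
Solving dM/dt = F₁ − kM with M(0) = M₀ gives M(t) = F₁/k + (M₀ − F₁/k)·e^(−kt).
F₁/k = 180.7/0.1927 = 937.78 Gt C; kt = 0.1927 × 5.35 = 1.031, e^(−kt) = 0.3567.
M(5.35) = 937.78 + (604.6 − 937.78) × 0.3567 = 937.78 − 118.8 = 818.94 Gt C.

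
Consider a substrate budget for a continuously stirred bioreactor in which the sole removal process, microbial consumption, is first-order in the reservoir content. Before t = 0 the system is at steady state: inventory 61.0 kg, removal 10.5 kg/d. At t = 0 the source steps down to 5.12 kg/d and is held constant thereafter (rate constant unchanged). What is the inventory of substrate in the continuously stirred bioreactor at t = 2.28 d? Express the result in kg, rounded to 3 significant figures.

50.9 kg

The sink rate constant is k = F₀/M₀ = 10.5/61.0 = 0.1721 d⁻¹.
Solving dM/dt = F₁ − kM with M(0) = M₀ gives M(t) = F₁/k + (M₀ − F₁/k)·e^(−kt).
F₁/k = 5.12/0.1721 = 29.745 kg; kt = 0.1721 × 2.28 = 0.3925, e^(−kt) = 0.6754.
M(2.28) = 29.745 + (61.0 − 29.745) × 0.6754 = 29.745 + 21.11 = 50.854 kg.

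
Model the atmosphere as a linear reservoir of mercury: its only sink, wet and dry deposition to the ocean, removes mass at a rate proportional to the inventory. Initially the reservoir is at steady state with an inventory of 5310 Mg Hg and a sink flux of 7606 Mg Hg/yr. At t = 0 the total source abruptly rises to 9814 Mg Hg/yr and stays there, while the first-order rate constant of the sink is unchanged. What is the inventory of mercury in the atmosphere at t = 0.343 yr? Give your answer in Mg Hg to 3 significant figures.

5910 Mg Hg

The sink rate constant is k = F₀/M₀ = 7606/5310 = 1.432 yr⁻¹.
Solving dM/dt = F₁ − kM with M(0) = M₀ gives M(t) = F₁/k + (M₀ − F₁/k)·e^(−kt).
F₁/k = 9814/1.432 = 6851.5 Mg Hg; kt = 1.432 × 0.343 = 0.4913, e^(−kt) = 0.6118.
M(0.343) = 6851.5 + (5310 − 6851.5) × 0.6118 = 6851.5 − 943.1 = 5908.4 Mg Hg.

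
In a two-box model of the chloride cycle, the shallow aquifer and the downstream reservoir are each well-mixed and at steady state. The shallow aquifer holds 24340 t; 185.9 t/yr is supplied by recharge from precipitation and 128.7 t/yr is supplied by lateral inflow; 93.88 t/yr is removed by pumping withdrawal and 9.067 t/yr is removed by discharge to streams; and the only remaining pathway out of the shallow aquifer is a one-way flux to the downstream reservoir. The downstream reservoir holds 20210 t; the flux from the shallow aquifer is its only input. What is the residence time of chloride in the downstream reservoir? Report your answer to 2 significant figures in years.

Balance the shallow aquifer: ΣF_in = 185.9 + 128.7 = 314.60 t/yr.
Flux to the downstream reservoir = ΣF_in − (93.88 + 9.067) = 211.65 t/yr.
At steady state the output of the downstream reservoir equals its input, 211.65 t/yr.
τ = M / F = 20210 / 211.65 = 95.49 yr.

95 yr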